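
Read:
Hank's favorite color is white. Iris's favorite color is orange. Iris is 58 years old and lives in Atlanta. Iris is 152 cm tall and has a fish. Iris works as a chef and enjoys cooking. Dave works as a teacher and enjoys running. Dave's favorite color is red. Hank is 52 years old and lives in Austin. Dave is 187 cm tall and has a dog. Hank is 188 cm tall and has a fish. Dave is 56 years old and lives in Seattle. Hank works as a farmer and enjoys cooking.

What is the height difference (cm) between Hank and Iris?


|188 - 152| = 36

36


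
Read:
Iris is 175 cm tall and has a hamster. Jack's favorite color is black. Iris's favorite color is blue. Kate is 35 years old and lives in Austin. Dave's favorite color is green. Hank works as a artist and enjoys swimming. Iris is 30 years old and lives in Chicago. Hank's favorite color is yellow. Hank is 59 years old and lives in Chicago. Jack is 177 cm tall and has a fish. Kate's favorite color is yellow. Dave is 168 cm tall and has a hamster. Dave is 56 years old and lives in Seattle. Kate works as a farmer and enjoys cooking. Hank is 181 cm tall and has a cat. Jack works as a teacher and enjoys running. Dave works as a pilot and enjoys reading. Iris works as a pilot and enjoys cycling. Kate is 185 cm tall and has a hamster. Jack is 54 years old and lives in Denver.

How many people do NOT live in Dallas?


Not in Dallas: 5

5


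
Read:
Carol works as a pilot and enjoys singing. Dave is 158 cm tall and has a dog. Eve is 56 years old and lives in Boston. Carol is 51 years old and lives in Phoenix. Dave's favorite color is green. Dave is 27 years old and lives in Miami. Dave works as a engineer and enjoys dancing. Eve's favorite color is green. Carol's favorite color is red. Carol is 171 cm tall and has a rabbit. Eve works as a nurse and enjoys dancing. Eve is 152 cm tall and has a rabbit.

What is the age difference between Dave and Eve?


|27 - 56| = 29

29


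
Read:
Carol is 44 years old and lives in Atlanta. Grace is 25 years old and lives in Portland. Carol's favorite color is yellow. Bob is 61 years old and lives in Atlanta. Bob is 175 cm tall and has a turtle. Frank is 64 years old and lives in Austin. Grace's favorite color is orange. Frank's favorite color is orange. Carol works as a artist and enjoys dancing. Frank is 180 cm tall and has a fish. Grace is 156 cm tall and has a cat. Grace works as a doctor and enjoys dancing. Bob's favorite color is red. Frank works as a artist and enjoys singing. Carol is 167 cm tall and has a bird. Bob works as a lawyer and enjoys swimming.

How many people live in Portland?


Count in Portland: 1

1


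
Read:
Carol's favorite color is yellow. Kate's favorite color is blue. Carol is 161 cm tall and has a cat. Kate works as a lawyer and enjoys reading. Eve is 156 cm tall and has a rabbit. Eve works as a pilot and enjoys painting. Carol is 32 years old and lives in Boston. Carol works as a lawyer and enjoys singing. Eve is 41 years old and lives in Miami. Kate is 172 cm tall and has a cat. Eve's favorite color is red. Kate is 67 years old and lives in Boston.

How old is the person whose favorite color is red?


Person with favorite color=red is Eve, age 41

41


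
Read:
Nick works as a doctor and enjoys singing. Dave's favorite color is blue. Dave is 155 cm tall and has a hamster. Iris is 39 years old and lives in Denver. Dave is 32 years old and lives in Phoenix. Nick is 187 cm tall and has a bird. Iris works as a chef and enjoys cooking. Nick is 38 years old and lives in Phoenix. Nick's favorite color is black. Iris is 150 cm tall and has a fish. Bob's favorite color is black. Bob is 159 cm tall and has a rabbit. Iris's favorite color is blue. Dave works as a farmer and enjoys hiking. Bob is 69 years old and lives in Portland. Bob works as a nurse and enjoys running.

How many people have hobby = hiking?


Count: 1

1


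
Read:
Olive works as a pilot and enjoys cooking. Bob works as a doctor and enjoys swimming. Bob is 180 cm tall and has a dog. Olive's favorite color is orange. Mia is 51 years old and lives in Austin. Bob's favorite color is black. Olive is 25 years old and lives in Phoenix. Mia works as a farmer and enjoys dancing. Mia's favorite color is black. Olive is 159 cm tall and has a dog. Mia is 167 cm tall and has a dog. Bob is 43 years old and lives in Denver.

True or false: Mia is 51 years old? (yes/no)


Mia is actually 51. yes

yes


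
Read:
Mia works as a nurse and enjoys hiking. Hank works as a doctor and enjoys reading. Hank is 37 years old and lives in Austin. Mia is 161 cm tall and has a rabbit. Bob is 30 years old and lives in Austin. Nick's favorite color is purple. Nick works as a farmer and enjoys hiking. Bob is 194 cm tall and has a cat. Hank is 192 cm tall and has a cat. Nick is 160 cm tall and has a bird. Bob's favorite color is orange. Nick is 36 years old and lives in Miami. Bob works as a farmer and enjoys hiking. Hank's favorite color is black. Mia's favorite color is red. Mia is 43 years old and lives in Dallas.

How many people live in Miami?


Count in Miami: 1

1


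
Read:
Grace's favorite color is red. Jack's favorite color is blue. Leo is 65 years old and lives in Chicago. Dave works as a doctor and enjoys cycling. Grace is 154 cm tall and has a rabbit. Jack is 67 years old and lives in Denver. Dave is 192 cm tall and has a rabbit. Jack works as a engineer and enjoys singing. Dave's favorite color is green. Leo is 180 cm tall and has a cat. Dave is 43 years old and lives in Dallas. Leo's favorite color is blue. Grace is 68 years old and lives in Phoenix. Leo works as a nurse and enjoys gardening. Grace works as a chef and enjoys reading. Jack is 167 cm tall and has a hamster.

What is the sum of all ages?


43+65+67+68 = 243

243


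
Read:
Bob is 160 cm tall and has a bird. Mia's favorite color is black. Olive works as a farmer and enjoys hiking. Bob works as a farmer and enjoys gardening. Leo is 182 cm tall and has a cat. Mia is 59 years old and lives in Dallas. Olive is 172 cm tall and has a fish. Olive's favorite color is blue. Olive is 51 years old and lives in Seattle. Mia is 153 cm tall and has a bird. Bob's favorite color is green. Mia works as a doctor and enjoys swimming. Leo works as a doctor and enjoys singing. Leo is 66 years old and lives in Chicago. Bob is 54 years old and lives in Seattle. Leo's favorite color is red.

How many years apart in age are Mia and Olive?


59 vs 51, diff = 8

8


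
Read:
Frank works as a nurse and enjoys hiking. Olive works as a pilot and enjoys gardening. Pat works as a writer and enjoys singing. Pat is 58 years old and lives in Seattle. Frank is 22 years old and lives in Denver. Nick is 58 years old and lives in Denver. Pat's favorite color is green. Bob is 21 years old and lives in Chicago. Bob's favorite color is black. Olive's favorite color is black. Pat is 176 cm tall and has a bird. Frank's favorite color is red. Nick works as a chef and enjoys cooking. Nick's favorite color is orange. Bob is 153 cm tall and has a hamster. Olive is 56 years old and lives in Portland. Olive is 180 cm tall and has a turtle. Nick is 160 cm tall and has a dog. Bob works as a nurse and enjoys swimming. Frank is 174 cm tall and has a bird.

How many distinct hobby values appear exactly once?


Unique hobby values: 5

5


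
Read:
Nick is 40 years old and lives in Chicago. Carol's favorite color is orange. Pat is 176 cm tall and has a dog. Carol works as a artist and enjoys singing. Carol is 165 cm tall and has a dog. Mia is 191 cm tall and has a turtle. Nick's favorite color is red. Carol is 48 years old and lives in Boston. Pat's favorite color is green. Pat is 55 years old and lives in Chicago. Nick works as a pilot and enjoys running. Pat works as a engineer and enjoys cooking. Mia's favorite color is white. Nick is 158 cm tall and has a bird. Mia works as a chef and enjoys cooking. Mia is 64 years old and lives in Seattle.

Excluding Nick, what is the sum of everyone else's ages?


Sum (excluding Nick): 167

167


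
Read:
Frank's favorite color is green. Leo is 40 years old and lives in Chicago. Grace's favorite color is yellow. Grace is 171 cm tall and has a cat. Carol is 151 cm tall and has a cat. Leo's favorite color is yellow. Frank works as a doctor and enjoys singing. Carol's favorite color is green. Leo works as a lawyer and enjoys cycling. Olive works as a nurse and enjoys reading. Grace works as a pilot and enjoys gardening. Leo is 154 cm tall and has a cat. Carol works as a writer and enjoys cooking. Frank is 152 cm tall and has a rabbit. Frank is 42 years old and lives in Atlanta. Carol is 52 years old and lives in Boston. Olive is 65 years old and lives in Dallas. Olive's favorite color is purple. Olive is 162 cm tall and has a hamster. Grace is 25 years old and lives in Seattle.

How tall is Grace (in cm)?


Grace is 171 cm tall

171


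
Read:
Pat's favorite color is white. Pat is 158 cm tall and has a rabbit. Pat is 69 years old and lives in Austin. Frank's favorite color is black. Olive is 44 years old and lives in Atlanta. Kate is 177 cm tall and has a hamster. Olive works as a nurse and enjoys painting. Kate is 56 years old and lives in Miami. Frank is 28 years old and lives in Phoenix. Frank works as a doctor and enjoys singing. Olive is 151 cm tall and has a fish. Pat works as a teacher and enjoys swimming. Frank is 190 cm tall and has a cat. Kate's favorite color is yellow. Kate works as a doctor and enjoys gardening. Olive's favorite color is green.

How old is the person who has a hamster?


Person with hamster is Kate, age 56

56


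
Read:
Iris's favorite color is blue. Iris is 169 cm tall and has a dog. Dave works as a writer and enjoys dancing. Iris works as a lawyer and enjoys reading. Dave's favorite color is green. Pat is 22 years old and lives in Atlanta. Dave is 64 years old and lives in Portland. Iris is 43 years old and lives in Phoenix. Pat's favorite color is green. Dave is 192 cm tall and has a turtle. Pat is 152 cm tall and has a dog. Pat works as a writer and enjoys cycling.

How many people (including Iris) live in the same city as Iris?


Iris lives in Phoenix. Count = 1

1


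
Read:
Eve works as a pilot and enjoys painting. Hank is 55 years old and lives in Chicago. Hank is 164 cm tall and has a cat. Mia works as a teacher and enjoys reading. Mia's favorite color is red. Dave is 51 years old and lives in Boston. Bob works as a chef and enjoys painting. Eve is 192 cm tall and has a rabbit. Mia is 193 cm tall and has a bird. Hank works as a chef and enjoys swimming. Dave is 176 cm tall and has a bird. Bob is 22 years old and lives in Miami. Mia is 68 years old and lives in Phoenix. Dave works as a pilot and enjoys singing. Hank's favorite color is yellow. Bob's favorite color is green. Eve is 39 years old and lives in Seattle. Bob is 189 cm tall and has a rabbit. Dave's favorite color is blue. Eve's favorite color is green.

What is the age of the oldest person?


Oldest: Mia at 68

68


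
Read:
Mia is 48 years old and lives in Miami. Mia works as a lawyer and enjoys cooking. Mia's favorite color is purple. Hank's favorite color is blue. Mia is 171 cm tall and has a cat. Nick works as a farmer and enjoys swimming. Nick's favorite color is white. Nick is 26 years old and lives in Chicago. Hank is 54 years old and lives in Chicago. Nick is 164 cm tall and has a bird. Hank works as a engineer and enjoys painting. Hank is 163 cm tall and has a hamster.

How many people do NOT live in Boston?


Not in Boston: 3

3


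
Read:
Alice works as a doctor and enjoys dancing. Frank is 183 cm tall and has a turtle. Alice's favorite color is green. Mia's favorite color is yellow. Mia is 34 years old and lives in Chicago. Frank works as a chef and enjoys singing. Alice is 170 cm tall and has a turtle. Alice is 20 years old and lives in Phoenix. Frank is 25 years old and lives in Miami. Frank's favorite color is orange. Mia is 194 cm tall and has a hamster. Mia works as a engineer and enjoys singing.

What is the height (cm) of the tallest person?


Tallest: Mia at 194 cm

194


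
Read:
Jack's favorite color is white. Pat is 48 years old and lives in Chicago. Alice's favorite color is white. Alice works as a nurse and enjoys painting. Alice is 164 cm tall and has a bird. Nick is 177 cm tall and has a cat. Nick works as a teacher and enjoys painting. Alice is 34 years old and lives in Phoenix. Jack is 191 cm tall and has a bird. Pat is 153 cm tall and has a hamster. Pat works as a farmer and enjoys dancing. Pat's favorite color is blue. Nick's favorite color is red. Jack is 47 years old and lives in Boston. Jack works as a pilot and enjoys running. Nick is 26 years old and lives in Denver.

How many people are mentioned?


People: Alice, Nick, Pat, Jack. Count = 4

4


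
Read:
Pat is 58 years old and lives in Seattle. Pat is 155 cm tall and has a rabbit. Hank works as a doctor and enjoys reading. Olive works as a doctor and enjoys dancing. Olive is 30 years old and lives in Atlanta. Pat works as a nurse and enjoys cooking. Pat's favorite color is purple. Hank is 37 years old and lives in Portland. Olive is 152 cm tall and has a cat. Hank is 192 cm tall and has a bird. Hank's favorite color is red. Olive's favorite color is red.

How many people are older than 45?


Filter: 1

1


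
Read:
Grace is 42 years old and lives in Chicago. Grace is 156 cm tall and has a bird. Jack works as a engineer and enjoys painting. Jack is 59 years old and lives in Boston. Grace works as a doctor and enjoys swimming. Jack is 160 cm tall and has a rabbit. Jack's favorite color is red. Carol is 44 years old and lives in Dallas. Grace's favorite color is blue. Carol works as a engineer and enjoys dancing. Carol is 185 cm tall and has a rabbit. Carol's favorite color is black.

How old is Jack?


Jack is 59 years old

59


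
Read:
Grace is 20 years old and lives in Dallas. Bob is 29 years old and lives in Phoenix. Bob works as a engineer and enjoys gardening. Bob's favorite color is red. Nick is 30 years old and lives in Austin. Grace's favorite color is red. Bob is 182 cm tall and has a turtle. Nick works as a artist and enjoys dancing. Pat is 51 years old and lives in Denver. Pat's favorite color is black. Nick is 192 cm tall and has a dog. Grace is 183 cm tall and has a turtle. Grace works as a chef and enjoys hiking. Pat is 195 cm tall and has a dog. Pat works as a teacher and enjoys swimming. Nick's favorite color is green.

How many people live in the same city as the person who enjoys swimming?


Person with hobby swimming is Pat, city Denver. Count = 1

1


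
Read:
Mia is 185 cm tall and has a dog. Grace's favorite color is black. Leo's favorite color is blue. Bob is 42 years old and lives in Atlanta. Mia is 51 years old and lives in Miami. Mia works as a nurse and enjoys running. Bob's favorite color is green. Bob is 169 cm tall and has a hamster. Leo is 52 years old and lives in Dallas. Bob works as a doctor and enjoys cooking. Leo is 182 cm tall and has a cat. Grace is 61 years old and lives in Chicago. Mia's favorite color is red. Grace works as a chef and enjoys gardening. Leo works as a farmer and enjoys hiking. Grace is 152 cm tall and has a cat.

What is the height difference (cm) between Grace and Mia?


|152 - 185| = 33

33


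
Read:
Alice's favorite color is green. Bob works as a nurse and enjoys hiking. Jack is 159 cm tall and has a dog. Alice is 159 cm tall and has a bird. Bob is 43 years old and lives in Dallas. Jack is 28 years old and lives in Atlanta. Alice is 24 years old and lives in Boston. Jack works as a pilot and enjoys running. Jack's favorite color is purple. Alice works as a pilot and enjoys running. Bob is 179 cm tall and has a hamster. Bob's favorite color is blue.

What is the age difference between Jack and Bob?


|28 - 43| = 15

15


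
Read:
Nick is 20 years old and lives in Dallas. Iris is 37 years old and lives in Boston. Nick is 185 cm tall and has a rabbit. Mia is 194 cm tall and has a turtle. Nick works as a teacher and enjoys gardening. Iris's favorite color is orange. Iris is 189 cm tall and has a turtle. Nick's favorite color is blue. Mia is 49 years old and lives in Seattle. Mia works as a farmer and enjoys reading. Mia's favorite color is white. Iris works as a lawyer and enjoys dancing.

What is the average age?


Sum=106, n=3, avg=35.33

35.33


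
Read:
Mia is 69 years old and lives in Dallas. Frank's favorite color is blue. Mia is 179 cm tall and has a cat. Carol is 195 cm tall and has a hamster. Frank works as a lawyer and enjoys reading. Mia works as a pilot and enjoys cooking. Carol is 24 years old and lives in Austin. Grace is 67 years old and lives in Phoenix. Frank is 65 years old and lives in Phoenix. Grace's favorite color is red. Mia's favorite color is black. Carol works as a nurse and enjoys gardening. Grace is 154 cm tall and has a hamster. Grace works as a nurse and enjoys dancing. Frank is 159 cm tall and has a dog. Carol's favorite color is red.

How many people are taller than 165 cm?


Taller than 165: 2

2


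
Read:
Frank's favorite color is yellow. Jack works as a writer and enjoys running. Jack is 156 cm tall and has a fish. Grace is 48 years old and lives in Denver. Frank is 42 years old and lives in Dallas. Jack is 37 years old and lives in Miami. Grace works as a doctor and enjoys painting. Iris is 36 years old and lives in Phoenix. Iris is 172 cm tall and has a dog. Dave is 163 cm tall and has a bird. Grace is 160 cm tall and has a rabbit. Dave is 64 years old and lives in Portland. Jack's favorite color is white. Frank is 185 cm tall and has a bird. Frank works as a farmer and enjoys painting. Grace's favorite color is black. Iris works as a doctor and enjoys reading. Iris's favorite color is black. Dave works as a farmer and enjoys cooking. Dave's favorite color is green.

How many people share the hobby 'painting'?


Count: 2

2


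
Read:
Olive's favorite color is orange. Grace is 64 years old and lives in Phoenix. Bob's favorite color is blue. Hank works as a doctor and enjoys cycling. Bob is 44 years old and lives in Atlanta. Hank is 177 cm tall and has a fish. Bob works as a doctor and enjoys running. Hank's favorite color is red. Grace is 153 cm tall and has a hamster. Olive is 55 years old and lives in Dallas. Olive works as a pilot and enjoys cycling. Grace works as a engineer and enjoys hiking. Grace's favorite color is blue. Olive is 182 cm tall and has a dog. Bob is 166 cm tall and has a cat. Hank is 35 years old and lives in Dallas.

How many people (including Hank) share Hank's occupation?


Hank is a doctor. Count = 2

2


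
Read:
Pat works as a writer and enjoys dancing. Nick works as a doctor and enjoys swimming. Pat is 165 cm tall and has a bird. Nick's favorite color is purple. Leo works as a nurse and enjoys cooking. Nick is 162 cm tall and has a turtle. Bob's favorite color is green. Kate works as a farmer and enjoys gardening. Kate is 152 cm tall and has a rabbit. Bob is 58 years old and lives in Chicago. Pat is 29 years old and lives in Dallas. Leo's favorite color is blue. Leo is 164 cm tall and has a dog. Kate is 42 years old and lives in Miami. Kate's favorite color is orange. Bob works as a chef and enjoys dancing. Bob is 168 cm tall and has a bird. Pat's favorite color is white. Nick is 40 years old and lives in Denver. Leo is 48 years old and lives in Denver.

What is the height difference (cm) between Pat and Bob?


|165 - 168| = 3

3


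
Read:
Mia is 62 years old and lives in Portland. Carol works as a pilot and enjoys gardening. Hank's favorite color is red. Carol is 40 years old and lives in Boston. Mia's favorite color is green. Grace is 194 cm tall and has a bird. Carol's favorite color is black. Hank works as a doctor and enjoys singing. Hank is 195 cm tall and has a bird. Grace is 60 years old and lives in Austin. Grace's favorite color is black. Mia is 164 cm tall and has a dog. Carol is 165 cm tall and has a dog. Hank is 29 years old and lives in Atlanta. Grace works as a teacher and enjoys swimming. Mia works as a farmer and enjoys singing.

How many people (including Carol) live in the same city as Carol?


Carol lives in Boston. Count = 1

1


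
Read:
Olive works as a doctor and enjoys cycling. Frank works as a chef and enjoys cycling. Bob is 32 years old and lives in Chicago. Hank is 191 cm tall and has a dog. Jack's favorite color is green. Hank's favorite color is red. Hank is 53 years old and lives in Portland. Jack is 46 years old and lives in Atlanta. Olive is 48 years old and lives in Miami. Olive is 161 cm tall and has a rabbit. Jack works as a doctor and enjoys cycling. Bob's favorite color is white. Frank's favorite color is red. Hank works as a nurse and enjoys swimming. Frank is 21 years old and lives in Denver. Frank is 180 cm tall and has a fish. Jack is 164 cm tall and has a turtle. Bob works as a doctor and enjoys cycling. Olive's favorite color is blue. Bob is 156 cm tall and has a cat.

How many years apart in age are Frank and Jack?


21 vs 46, diff = 25

25


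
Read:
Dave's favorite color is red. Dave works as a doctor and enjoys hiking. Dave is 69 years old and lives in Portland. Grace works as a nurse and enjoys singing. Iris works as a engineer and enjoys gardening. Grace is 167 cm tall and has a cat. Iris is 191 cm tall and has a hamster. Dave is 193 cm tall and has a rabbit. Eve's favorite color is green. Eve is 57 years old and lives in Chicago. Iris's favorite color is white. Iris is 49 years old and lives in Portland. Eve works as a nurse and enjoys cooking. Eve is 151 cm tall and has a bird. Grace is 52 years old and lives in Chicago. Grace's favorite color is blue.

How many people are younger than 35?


Filter: 0

0


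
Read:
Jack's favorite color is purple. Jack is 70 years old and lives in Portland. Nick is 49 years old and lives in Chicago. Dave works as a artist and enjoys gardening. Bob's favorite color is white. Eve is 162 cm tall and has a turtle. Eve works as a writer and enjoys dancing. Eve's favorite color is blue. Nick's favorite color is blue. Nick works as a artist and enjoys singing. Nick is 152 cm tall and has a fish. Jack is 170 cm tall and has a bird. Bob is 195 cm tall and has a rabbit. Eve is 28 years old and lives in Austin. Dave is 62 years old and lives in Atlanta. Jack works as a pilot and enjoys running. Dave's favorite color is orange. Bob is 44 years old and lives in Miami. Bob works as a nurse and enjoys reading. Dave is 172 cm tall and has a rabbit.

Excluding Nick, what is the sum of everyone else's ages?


Sum (excluding Nick): 204

204


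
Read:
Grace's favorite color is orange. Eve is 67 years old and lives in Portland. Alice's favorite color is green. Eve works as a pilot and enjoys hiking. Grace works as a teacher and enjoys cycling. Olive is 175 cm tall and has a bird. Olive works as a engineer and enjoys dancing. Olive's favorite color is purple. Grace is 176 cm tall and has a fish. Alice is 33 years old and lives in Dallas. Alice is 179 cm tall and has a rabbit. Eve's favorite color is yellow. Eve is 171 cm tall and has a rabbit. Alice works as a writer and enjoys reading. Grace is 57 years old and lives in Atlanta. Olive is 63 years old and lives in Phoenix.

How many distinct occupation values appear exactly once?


Unique occupation values: 4

4


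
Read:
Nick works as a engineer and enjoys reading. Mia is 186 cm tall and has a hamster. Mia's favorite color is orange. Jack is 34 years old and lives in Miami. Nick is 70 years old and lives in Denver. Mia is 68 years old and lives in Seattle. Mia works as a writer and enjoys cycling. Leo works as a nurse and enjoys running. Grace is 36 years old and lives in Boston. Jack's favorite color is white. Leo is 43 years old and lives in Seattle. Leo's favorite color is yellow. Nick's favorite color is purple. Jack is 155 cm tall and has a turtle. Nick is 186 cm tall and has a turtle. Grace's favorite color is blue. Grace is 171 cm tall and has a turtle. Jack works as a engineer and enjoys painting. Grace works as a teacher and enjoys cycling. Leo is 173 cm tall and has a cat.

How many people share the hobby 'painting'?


Count: 1

1


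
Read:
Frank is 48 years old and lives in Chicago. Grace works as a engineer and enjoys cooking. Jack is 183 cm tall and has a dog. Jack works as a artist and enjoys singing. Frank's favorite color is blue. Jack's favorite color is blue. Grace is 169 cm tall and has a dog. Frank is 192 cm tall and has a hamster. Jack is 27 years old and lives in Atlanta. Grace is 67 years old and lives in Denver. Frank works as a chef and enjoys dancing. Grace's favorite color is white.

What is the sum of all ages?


27+48+67 = 142

142


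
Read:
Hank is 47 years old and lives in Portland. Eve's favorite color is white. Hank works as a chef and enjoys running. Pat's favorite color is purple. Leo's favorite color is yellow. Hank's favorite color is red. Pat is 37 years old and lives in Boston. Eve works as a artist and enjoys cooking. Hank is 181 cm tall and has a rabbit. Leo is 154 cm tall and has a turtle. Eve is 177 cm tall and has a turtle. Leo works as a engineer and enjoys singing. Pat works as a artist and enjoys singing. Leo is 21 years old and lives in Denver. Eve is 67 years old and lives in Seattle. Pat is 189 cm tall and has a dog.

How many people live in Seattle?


Count in Seattle: 1

1


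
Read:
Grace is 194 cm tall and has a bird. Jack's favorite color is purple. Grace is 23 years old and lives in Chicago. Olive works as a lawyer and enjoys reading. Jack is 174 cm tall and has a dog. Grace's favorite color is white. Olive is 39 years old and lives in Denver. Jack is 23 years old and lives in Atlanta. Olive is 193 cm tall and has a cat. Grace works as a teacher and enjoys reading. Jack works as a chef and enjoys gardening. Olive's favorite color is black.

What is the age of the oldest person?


Oldest: Olive at 39

39


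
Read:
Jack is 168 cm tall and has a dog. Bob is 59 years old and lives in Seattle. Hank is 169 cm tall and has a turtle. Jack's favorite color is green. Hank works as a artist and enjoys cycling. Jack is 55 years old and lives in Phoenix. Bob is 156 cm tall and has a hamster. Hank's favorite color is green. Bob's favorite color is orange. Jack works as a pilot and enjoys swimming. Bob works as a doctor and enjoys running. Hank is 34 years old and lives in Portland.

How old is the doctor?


The doctor is Bob, age 59

59


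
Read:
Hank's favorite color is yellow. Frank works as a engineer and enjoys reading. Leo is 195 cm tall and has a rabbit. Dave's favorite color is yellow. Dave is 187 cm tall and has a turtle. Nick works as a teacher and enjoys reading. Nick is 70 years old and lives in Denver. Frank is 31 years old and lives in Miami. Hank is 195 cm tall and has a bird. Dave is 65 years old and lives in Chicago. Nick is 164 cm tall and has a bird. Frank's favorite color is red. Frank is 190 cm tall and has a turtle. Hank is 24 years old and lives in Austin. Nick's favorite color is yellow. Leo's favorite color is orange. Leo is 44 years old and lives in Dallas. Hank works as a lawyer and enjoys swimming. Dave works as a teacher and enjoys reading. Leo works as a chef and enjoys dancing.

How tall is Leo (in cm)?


Leo is 195 cm tall

195


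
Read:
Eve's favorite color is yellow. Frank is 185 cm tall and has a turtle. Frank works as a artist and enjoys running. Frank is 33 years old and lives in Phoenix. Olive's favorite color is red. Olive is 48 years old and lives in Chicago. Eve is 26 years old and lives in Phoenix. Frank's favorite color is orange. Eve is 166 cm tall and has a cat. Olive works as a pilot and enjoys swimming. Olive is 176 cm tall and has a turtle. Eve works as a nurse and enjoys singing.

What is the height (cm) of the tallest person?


Tallest: Frank at 185 cm

185


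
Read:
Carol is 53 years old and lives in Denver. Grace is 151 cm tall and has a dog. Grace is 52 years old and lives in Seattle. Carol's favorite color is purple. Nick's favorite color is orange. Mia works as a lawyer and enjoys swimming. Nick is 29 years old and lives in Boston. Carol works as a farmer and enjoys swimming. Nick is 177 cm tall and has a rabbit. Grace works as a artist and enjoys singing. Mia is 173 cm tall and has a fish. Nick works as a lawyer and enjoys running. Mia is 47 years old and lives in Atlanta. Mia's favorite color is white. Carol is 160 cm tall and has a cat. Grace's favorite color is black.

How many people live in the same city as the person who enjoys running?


Person with hobby running is Nick, city Boston. Count = 1

1


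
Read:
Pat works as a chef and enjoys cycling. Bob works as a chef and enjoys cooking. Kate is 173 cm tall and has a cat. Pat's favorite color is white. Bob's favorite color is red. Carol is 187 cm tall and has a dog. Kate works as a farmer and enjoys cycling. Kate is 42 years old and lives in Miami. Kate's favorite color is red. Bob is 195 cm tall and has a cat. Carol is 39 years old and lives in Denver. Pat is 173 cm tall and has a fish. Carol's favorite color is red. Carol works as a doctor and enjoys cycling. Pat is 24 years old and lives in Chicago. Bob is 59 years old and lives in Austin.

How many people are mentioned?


People: Carol, Bob, Pat, Kate. Count = 4

4


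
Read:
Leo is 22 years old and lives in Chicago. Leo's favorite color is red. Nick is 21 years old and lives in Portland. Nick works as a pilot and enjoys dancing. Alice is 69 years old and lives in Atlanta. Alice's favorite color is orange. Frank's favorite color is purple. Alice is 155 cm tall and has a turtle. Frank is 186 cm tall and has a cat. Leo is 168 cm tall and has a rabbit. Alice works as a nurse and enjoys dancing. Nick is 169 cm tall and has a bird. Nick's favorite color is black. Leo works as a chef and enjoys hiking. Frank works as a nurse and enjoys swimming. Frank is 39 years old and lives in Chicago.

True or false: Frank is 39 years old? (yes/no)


Frank is actually 39. yes

yes


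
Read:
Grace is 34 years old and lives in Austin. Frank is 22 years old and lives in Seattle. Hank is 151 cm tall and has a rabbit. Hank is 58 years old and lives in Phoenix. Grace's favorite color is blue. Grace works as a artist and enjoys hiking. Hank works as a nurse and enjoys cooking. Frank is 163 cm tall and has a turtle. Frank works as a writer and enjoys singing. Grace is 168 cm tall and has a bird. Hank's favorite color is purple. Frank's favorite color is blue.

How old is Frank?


Frank is 22 years old

22


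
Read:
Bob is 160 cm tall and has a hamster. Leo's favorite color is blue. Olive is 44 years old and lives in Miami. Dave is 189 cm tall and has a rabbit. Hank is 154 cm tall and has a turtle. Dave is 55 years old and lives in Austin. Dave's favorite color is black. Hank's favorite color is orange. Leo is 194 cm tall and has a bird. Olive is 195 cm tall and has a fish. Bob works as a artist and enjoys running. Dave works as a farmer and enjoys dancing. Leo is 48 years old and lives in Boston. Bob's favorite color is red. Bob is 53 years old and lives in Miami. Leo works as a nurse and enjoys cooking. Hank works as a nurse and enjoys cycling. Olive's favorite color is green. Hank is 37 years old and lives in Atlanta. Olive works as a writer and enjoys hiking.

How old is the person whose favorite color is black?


Person with favorite color=black is Dave, age 55

55


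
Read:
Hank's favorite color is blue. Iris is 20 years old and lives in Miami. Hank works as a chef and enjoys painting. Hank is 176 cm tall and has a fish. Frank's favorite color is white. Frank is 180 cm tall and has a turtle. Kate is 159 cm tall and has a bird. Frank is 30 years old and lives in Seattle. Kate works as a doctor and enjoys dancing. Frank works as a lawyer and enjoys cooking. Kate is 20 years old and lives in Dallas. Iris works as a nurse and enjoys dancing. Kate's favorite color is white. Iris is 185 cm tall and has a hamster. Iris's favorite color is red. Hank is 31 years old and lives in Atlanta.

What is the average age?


Sum=101, n=4, avg=25.25

25.25


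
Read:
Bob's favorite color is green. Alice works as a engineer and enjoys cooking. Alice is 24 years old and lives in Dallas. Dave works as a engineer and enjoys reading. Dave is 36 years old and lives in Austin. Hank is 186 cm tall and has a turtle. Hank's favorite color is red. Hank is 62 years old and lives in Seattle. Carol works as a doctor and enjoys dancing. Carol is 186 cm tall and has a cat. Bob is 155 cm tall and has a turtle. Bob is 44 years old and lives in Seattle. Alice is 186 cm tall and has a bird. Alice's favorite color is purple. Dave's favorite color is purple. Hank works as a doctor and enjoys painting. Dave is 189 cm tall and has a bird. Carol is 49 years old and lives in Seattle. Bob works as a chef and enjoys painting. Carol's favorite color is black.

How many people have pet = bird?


Count: 2

2


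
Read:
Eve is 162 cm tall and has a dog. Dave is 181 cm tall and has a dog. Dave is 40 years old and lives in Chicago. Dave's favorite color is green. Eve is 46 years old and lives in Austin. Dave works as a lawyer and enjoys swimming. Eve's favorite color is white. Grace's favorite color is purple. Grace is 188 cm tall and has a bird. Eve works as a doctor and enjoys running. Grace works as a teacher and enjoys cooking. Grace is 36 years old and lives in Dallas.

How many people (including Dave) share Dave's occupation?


Dave is a lawyer. Count = 1

1


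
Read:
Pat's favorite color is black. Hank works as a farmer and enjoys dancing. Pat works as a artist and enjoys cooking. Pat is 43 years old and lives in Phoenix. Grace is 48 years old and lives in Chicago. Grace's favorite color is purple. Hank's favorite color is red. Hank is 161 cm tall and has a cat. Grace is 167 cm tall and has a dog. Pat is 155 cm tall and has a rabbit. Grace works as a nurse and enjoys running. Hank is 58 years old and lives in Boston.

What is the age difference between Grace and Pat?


|48 - 43| = 5

5


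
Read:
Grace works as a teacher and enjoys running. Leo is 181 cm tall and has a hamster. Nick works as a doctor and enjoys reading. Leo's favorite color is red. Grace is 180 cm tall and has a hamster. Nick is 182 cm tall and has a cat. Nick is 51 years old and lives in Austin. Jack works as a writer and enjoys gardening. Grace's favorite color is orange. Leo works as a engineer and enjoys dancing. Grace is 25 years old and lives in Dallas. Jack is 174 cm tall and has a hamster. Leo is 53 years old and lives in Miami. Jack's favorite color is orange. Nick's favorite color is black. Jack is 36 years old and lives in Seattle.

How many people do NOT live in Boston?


Not in Boston: 4

4


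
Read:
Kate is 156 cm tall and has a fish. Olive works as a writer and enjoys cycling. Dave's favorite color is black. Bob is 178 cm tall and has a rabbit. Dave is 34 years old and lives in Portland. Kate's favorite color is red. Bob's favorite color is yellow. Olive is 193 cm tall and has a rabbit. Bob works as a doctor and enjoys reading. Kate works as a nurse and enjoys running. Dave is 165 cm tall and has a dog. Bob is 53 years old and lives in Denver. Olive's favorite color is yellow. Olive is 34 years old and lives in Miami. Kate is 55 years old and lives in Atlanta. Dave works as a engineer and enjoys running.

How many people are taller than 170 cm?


Taller than 170: 2

2


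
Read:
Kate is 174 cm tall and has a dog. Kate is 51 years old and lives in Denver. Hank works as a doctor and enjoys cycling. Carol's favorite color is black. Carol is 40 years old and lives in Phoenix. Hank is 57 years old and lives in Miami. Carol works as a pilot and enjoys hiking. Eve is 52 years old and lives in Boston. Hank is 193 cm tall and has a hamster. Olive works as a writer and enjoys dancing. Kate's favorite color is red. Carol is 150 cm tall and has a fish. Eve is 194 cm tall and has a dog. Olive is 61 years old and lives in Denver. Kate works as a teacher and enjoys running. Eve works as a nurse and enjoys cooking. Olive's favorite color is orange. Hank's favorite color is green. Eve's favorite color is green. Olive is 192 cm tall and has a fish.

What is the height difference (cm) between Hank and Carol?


|193 - 150| = 43

43


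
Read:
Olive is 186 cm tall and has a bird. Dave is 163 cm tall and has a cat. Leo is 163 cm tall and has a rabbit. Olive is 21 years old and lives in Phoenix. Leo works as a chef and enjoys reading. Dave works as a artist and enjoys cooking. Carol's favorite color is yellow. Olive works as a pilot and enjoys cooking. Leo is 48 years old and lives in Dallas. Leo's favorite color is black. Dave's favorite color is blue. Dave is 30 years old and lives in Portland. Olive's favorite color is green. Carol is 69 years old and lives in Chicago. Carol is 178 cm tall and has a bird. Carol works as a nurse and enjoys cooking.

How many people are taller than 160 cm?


Taller than 160: 4

4


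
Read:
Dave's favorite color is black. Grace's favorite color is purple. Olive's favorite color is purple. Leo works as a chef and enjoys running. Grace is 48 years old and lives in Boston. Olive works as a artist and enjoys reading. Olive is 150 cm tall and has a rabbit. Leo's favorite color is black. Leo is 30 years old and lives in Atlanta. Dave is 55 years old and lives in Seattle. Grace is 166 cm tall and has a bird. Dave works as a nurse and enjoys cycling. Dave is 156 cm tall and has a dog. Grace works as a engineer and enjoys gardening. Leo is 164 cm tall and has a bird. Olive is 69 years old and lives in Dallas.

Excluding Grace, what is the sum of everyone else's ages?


Sum (excluding Grace): 154

154


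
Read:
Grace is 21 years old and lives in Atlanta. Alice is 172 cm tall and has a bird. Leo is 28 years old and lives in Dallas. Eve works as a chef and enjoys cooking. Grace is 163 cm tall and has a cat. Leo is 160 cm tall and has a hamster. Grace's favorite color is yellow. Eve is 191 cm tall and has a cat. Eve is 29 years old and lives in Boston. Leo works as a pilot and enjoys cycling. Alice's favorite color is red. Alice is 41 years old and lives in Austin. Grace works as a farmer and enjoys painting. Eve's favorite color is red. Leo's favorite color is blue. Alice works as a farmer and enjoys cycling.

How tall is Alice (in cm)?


Alice is 172 cm tall

172


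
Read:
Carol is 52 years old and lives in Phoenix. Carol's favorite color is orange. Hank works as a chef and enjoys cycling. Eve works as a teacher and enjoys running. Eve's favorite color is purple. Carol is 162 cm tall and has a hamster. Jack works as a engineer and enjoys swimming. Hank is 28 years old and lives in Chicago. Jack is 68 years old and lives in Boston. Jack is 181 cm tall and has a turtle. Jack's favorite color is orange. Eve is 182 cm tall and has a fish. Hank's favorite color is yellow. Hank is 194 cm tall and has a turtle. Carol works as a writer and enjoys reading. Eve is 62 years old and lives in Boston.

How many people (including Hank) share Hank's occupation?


Hank is a chef. Count = 1

1


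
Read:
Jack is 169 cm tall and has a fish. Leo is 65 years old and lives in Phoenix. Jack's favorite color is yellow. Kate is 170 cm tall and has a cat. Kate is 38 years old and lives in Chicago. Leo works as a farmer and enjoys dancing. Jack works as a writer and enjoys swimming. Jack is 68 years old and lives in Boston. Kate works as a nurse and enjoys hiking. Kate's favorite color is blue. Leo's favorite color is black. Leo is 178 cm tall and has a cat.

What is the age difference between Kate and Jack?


|38 - 68| = 30

30


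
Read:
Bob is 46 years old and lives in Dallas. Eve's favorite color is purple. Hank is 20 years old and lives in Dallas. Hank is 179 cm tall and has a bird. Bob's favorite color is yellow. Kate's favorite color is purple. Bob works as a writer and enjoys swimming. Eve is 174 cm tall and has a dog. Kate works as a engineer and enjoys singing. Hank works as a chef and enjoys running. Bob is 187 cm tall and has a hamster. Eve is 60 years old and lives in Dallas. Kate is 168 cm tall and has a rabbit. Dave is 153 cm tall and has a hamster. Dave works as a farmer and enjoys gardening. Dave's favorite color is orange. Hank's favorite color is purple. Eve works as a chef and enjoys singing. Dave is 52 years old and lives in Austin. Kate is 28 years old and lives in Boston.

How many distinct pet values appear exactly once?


Unique pet values: 3

3
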